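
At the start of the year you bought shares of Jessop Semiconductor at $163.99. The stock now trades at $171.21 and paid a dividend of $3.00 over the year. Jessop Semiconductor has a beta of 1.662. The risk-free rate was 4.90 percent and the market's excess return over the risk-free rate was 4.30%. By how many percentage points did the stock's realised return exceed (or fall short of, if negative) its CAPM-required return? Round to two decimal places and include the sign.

-5.81%

Realised HPR = (P1 + D1 − P0) / P0 = (171.21 + 3.00 − 163.99) / 163.99 = 10.22 / 163.99 = 6.2321%
CAPM required = R_f + β·MRP = 4.90% + 1.662 × 4.30% = 12.04660%
α = realised − required = 6.2321% − 12.04660% = -5.81%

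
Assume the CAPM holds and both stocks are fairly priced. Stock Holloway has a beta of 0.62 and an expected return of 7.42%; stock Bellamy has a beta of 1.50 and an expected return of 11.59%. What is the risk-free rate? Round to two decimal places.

Both satisfy E(R) = R_f + β·MRP, so the slope of the SML is
MRP = (11.59% − 7.42%) / (1.50 − 0.62) = 4.17% / 0.88 = 4.7386%
R_f = E(R_Holloway) − β_Holloway·MRP = 7.42% − 0.62 × 4.7386% = 4.4821%

4.48%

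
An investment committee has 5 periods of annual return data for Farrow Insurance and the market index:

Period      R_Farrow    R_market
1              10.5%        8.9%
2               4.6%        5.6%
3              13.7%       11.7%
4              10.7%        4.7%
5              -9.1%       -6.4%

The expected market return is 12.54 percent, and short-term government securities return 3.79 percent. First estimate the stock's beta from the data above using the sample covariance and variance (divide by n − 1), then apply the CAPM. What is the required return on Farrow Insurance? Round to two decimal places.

14.77%

Mean R_i = (10.5 + 4.6 + 13.7 + 10.7 − 9.1) / 5 = 6.0800%
Mean R_m = (8.9 + 5.6 + 11.7 + 4.7 − 6.4) / 5 = 4.9000%
Σ(R_i − R̄_i)(R_m − R̄_m) = 239.0700  ⇒  Cov = 239.0700 / 4 = 59.7675
Σ(R_m − R̄_m)² = 190.4600  ⇒  Var(R_m) = 190.4600 / 4 = 47.6150
β = Cov / Var(R_m) = 59.7675 / 47.6150 = 1.2552
MRP = 12.54% − 3.79% = 8.75%
E(R) = R_f + β × MRP = 3.79% + 1.2552 × 8.75% = 14.77%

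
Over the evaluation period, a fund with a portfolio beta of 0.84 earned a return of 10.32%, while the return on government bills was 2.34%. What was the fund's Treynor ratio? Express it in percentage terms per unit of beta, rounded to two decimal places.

9.50%

Treynor = (R_P − R_f) / β_P = (10.32% − 2.34%) / 0.8400 = 7.98% / 0.8400 = 9.50%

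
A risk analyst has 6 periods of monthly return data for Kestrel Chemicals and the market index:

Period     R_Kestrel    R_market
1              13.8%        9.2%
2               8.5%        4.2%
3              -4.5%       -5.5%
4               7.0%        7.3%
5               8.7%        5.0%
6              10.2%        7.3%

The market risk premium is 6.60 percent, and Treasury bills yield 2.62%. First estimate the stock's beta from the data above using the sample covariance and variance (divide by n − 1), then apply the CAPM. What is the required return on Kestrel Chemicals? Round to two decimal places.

Mean R_i = (13.8 + 8.5 − 4.5 + 7.0 + 8.7 + 10.2) / 6 = 7.2833%
Mean R_m = (9.2 + 4.2 − 5.5 + 7.3 + 5.0 + 7.3) / 6 = 4.5833%
Σ(R_i − R̄_i)(R_m − R̄_m) = 156.1783  ⇒  Cov = 156.1783 / 5 = 31.2357
Σ(R_m − R̄_m)² = 138.0683  ⇒  Var(R_m) = 138.0683 / 5 = 27.6137
β = Cov / Var(R_m) = 31.2357 / 27.6137 = 1.1312
E(R) = R_f + β × MRP = 2.62% + 1.1312 × 6.60% = 10.09%

10.09%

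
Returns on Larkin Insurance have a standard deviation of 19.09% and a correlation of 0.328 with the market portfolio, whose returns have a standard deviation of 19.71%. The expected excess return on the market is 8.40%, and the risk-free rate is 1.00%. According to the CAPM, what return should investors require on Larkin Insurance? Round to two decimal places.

β = ρ × σ_i / σ_m = 0.328 × 19.09% / 19.71% = 0.3177
E(R) = 1.00% + 0.3177 × 8.40% = 3.67%

3.67%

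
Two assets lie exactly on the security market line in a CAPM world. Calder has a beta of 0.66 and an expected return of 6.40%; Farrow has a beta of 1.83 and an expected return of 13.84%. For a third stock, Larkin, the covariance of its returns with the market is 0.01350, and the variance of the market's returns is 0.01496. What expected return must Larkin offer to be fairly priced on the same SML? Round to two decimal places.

7.94%

MRP = (13.84% − 6.40%) / (1.83 − 0.66) = 6.3590%
R_f = 6.40% − 0.66 × 6.3590% = 2.2031%
β_Larkin = Cov / Var(R_m) = 0.01350 / 0.01496 = 0.9024
E(R_Larkin) = R_f + β × MRP = 2.2031% + 0.9024 × 6.3590% = 7.94%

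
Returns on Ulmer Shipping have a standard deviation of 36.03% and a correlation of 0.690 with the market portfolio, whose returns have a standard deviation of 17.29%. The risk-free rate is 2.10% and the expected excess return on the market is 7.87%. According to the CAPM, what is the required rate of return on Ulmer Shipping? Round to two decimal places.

β = ρ × σ_i / σ_m = 0.690 × 36.03% / 17.29% = 1.4379
E(R) = 2.10% + 1.4379 × 7.87% = 13.42%

13.42%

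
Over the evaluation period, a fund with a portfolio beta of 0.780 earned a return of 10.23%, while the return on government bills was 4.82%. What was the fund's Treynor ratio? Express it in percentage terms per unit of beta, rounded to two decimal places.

Treynor = (R_P − R_f) / β_P = (10.23% − 4.82%) / 0.7800 = 5.41% / 0.7800 = 6.94%

6.94%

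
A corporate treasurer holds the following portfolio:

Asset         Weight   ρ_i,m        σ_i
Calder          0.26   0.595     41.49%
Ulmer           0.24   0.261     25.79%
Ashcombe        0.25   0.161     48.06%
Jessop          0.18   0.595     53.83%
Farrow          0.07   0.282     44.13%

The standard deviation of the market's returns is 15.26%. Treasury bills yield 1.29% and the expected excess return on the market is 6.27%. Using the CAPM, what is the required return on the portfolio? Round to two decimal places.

8.11%

β_Calder = 0.595 × 41.49% / 15.26% = 1.6177
β_Ulmer = 0.261 × 25.79% / 15.26% = 0.4411
β_Ashcombe = 0.161 × 48.06% / 15.26% = 0.5071
β_Jessop = 0.595 × 53.83% / 15.26% = 2.0989
β_Farrow = 0.282 × 44.13% / 15.26% = 0.8155
β_P = Σ w_i β_i = 0.26×1.6177 + 0.24×0.4411 + 0.25×0.5071 + 0.18×2.0989 + 0.07×0.8155 = 1.0881
E(R_P) = R_f + β_P × MRP = 1.29% + 1.0881 × 6.27% = 8.11%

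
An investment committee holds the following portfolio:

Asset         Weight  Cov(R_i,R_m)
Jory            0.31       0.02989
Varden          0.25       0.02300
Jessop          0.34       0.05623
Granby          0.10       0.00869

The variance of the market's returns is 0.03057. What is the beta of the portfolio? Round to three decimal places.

1.145

β_Jory = 0.02989 / 0.03057 = 0.9778
β_Varden = 0.02300 / 0.03057 = 0.7524
β_Jessop = 0.05623 / 0.03057 = 1.8394
β_Granby = 0.00869 / 0.03057 = 0.2843
β_P = Σ w_i β_i = 0.31×0.9778 + 0.25×0.7524 + 0.34×1.8394 + 0.10×0.2843 = 1.1450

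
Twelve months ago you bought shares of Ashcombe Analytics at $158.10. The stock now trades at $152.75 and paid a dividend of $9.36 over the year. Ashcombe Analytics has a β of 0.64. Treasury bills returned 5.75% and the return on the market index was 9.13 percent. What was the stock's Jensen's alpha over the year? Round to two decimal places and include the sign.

-5.38%

Realised HPR = (P1 + D1 − P0) / P0 = (152.75 + 9.36 − 158.10) / 158.10 = 4.01 / 158.10 = 2.5364%
MRP = 9.13% − 5.75% = 3.38%
CAPM required = R_f + β·MRP = 5.75% + 0.64 × 3.38% = 7.9132%
α = realised − required = 2.5364% − 7.9132% = -5.38%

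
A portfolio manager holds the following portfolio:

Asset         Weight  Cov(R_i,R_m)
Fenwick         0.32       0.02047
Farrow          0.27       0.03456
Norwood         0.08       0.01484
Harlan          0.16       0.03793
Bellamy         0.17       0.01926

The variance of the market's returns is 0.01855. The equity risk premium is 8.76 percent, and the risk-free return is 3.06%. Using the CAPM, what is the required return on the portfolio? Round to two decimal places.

β_Fenwick = 0.02047 / 0.01855 = 1.1035
β_Farrow = 0.03456 / 0.01855 = 1.8631
β_Norwood = 0.01484 / 0.01855 = 0.8000
β_Harlan = 0.03793 / 0.01855 = 2.0447
β_Bellamy = 0.01926 / 0.01855 = 1.0383
β_P = Σ w_i β_i = 0.32×1.1035 + 0.27×1.8631 + 0.08×0.8000 + 0.16×2.0447 + 0.17×1.0383 = 1.4238
E(R_P) = R_f + β_P × MRP = 3.06% + 1.4238 × 8.76% = 15.53%

15.53%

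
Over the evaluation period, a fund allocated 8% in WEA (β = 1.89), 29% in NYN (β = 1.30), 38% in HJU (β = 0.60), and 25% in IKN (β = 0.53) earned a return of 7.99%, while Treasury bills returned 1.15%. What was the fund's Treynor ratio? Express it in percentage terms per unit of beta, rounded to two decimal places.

7.70%

β_P = 0.08×1.89 + 0.29×1.30 + 0.38×0.60 + 0.25×0.53 = 0.8887
Treynor = (R_P − R_f) / β_P = (7.99% − 1.15%) / 0.8887 = 6.84% / 0.8887 = 7.70%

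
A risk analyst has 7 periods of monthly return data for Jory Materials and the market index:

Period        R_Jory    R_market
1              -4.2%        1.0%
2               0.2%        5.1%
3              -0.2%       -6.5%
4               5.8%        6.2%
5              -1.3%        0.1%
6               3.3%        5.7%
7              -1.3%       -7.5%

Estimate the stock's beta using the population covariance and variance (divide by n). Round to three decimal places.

Mean R_i = (-4.2 + 0.2 − 0.2 + 5.8 − 1.3 + 3.3 − 1.3) / 7 = 0.3286%
Mean R_m = (1.0 + 5.1 − 6.5 + 6.2 + 0.1 + 5.7 − 7.5) / 7 = 0.5857%
Σ(R_i − R̄_i)(R_m − R̄_m) = 61.1629  ⇒  Cov = 61.1629 / 7 = 8.7376
Σ(R_m − R̄_m)² = 194.0486  ⇒  Var(R_m) = 194.0486 / 7 = 27.7212
β = Cov / Var(R_m) = 8.7376 / 27.7212 = 0.3152

0.315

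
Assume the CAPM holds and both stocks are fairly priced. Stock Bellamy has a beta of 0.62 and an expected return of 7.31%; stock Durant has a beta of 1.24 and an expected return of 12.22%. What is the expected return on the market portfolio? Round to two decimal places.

Both satisfy E(R) = R_f + β·MRP, so the slope of the SML is
MRP = (12.22% − 7.31%) / (1.24 − 0.62) = 4.91% / 0.62 = 7.9194%
R_f = E(R_Bellamy) − β_Bellamy·MRP = 7.31% − 0.62 × 7.9194% = 2.4000%
E(R_m) = R_f + MRP = 2.4000% + 7.9194% = 10.32%

10.32%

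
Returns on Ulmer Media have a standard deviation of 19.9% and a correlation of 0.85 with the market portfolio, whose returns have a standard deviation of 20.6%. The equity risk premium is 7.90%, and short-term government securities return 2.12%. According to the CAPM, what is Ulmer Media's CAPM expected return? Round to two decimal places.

β = ρ × σ_i / σ_m = 0.85 × 19.9% / 20.6% = 0.8211
E(R) = 2.12% + 0.8211 × 7.90% = 8.61%

8.61%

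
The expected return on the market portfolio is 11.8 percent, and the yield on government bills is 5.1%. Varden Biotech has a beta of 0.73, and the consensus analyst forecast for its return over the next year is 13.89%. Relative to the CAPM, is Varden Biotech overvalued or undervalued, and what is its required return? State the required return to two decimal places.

Undervalued; required return 9.99%

MRP = 11.8% − 5.1% = 6.70%
Required return = R_f + β·MRP = 5.1% + 0.73 × 6.7% = 9.99%
Forecast 13.89% > required 9.99% → the stock plots above the SML → undervalued.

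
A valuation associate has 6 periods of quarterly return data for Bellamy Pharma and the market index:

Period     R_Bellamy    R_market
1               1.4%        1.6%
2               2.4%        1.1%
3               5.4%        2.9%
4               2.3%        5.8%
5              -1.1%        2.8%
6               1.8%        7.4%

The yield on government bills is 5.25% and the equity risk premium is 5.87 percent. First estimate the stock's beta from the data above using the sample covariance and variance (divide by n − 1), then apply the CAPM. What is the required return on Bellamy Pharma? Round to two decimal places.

5.29%

Mean R_i = (1.4 + 2.4 + 5.4 + 2.3 − 1.1 + 1.8) / 6 = 2.0333%
Mean R_m = (1.6 + 1.1 + 2.9 + 5.8 + 2.8 + 7.4) / 6 = 3.6000%
Σ(R_i − R̄_i)(R_m − R̄_m) = 0.2000  ⇒  Cov = 0.2000 / 5 = 0.0400
Σ(R_m − R̄_m)² = 30.6600  ⇒  Var(R_m) = 30.6600 / 5 = 6.1320
β = Cov / Var(R_m) = 0.0400 / 6.1320 = 0.0065
E(R) = R_f + β × MRP = 5.25% + 0.0065 × 5.87% = 5.29%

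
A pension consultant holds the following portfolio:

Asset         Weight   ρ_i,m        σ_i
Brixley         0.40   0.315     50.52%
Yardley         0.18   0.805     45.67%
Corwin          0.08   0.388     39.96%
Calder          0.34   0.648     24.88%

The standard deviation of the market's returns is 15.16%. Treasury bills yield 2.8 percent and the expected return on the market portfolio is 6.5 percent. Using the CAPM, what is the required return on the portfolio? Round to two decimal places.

7.61%

β_Brixley = 0.315 × 50.52% / 15.16% = 1.0497
β_Yardley = 0.805 × 45.67% / 15.16% = 2.4251
β_Corwin = 0.388 × 39.96% / 15.16% = 1.0227
β_Calder = 0.648 × 24.88% / 15.16% = 1.0635
β_P = Σ w_i β_i = 0.40×1.0497 + 0.18×2.4251 + 0.08×1.0227 + 0.34×1.0635 = 1.2998
MRP = 6.5% − 2.8% = 3.70%
E(R_P) = R_f + β_P × MRP = 2.8% + 1.2998 × 3.7% = 7.61%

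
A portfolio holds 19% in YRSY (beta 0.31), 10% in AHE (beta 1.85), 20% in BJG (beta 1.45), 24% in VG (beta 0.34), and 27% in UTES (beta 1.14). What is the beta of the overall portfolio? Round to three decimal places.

0.923

β_P = Σ w_i β_i = 0.19×0.31 + 0.10×1.85 + 0.20×1.45 + 0.24×0.34 + 0.27×1.14 = 0.9233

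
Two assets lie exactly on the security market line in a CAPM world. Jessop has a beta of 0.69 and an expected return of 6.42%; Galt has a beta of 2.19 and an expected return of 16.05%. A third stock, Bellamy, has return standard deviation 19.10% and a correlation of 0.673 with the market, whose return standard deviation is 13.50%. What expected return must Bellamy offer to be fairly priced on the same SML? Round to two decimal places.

8.10%

MRP = (16.05% − 6.42%) / (2.19 − 0.69) = 6.4200%
R_f = 6.42% − 0.69 × 6.4200% = 1.9902%
β_Bellamy = ρ·σ_i/σ_m = 0.673 × 19.10 / 13.50 = 0.9522
E(R_Bellamy) = R_f + β × MRP = 1.9902% + 0.9522 × 6.4200% = 8.10%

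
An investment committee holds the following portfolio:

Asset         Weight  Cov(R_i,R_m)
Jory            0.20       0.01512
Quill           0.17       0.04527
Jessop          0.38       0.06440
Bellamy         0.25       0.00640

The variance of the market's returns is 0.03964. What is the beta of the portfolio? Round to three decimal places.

0.928

β_Jory = 0.01512 / 0.03964 = 0.3814
β_Quill = 0.04527 / 0.03964 = 1.1420
β_Jessop = 0.06440 / 0.03964 = 1.6246
β_Bellamy = 0.00640 / 0.03964 = 0.1615
β_P = Σ w_i β_i = 0.20×0.3814 + 0.17×1.1420 + 0.38×1.6246 + 0.25×0.1615 = 0.9281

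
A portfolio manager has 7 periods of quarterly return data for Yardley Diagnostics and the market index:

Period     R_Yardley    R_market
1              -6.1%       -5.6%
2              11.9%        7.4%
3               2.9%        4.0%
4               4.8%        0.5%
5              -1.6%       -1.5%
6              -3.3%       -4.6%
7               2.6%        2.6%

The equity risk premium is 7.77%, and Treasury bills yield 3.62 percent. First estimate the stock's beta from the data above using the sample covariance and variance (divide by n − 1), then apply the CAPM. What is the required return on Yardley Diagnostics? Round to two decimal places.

12.85%

Mean R_i = (-6.1 + 11.9 + 2.9 + 4.8 − 1.6 − 3.3 + 2.6) / 7 = 1.6000%
Mean R_m = (-5.6 + 7.4 + 4.0 + 0.5 − 1.5 − 4.6 + 2.6) / 7 = 0.4000%
Σ(R_i − R̄_i)(R_m − R̄_m) = 156.0800  ⇒  Cov = 156.0800 / 6 = 26.0133
Σ(R_m − R̄_m)² = 131.4200  ⇒  Var(R_m) = 131.4200 / 6 = 21.9033
β = Cov / Var(R_m) = 26.0133 / 21.9033 = 1.1876
E(R) = R_f + β × MRP = 3.62% + 1.1876 × 7.77% = 12.85%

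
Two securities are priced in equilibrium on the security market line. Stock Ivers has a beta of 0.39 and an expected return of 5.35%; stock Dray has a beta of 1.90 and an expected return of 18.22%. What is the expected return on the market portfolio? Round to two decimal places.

Both satisfy E(R) = R_f + β·MRP, so the slope of the SML is
MRP = (18.22% − 5.35%) / (1.90 − 0.39) = 12.87% / 1.51 = 8.5232%
R_f = E(R_Ivers) − β_Ivers·MRP = 5.35% − 0.39 × 8.5232% = 2.0260%
E(R_m) = R_f + MRP = 2.0260% + 8.5232% = 10.55%

10.55%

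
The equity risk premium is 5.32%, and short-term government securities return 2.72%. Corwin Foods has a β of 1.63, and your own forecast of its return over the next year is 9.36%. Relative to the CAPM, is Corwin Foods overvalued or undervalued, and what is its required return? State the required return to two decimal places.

Required return = R_f + β·MRP = 2.72% + 1.63 × 5.32% = 11.39%
Forecast 9.36% < required 11.39% → the stock plots below the SML → overvalued.

Overvalued; required return 11.39%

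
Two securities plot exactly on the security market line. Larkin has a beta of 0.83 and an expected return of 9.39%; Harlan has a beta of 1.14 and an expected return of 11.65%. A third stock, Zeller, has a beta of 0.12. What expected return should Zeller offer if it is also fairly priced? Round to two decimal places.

MRP (SML slope) = (11.65% − 9.39%) / (1.14 − 0.83) = 2.26% / 0.31 = 7.2903%
R_f (intercept) = 9.39% − 0.83 × 7.2903% = 3.3391%
E(R_Zeller) = R_f + β × MRP = 3.3391% + 0.12 × 7.2903% = 4.21%

4.21%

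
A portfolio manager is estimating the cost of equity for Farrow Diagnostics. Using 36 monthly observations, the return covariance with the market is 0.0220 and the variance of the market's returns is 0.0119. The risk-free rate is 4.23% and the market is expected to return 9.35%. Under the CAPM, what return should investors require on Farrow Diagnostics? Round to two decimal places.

13.70%

β = Cov(R_i, R_m) / Var(R_m) = 0.0220 / 0.0119 = 1.8487
MRP = 9.35% − 4.23% = 5.12%
E(R) = R_f + β × MRP = 4.23% + 1.8487 × 5.12% = 13.70%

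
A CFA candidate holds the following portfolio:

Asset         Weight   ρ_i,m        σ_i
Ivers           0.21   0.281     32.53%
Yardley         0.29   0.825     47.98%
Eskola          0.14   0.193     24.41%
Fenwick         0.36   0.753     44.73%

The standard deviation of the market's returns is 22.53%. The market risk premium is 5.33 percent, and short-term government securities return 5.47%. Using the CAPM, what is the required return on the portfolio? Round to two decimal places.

β_Ivers = 0.281 × 32.53% / 22.53% = 0.4057
β_Yardley = 0.825 × 47.98% / 22.53% = 1.7569
β_Eskola = 0.193 × 24.41% / 22.53% = 0.2091
β_Fenwick = 0.753 × 44.73% / 22.53% = 1.4950
β_P = Σ w_i β_i = 0.21×0.4057 + 0.29×1.7569 + 0.14×0.2091 + 0.36×1.4950 = 1.1622
E(R_P) = R_f + β_P × MRP = 5.47% + 1.1622 × 5.33% = 11.66%

11.66%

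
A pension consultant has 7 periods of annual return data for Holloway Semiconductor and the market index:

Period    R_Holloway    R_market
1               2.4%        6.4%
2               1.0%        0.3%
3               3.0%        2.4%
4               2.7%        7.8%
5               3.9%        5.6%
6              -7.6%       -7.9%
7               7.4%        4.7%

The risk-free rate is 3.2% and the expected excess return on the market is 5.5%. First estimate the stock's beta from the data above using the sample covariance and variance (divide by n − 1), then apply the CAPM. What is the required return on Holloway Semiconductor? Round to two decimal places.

Mean R_i = (2.4 + 1.0 + 3.0 + 2.7 + 3.9 − 7.6 + 7.4) / 7 = 1.8286%
Mean R_m = (6.4 + 0.3 + 2.4 + 7.8 + 5.6 − 7.9 + 4.7) / 7 = 2.7571%
Σ(R_i − R̄_i)(R_m − R̄_m) = 125.2886  ⇒  Cov = 125.2886 / 6 = 20.8814
Σ(R_m − R̄_m)² = 170.2971  ⇒  Var(R_m) = 170.2971 / 6 = 28.3829
β = Cov / Var(R_m) = 20.8814 / 28.3829 = 0.7357
E(R) = R_f + β × MRP = 3.2% + 0.7357 × 5.5% = 7.25%

7.25%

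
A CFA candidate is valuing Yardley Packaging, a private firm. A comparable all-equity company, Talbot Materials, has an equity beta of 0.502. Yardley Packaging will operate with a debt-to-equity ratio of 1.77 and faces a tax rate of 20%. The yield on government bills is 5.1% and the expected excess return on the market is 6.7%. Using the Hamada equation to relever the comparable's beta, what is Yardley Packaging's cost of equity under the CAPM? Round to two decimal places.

13.23%

β_L = β_U × [1 + (1 − t)(D/E)] = 0.502 × [1 + (1 − 0.20) × 1.77]
    = 0.502 × [1 + 0.80 × 1.77] = 0.502 × 2.4160 = 1.2128
E(R) = R_f + β_L × MRP = 5.1% + 1.2128 × 6.7% = 13.23%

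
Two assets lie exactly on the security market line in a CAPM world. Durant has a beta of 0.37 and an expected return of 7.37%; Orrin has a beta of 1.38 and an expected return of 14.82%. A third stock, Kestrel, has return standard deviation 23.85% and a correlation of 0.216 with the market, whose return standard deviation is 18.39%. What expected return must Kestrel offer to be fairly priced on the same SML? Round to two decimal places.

6.71%

MRP = (14.82% − 7.37%) / (1.38 − 0.37) = 7.3762%
R_f = 7.37% − 0.37 × 7.3762% = 4.6408%
β_Kestrel = ρ·σ_i/σ_m = 0.216 × 23.85 / 18.39 = 0.2801
E(R_Kestrel) = R_f + β × MRP = 4.6408% + 0.2801 × 7.3762% = 6.71%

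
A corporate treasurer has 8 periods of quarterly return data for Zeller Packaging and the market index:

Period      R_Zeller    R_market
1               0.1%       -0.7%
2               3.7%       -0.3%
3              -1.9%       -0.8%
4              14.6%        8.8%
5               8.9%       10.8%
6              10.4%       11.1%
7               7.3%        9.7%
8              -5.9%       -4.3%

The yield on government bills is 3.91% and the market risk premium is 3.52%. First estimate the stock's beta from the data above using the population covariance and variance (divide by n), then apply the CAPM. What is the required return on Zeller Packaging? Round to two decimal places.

7.34%

Mean R_i = (0.1 + 3.7 − 1.9 + 14.6 + 8.9 + 10.4 + 7.3 − 5.9) / 8 = 4.6500%
Mean R_m = (-0.7 − 0.3 − 0.8 + 8.8 + 10.8 + 11.1 + 9.7 − 4.3) / 8 = 4.2875%
Σ(R_i − R̄_i)(R_m − R̄_m) = 277.0650  ⇒  Cov = 277.0650 / 8 = 34.6331
Σ(R_m − R̄_m)² = 284.0288  ⇒  Var(R_m) = 284.0288 / 8 = 35.5036
β = Cov / Var(R_m) = 34.6331 / 35.5036 = 0.9755
E(R) = R_f + β × MRP = 3.91% + 0.9755 × 3.52% = 7.34%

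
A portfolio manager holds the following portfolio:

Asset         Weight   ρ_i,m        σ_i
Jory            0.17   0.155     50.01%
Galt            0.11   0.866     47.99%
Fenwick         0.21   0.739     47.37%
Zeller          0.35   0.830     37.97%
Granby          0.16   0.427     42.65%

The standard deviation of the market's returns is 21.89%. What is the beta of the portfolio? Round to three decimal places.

β_Jory = 0.155 × 50.01% / 21.89% = 0.3541
β_Galt = 0.866 × 47.99% / 21.89% = 1.8986
β_Fenwick = 0.739 × 47.37% / 21.89% = 1.5992
β_Zeller = 0.830 × 37.97% / 21.89% = 1.4397
β_Granby = 0.427 × 42.65% / 21.89% = 0.8320
β_P = Σ w_i β_i = 0.17×0.3541 + 0.11×1.8986 + 0.21×1.5992 + 0.35×1.4397 + 0.16×0.8320 = 1.2419

1.242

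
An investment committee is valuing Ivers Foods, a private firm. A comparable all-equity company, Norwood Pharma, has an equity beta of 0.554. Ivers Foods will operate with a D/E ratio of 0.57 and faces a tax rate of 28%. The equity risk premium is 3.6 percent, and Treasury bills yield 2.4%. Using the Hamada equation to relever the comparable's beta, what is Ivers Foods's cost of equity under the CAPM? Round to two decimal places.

β_L = β_U × [1 + (1 − t)(D/E)] = 0.554 × [1 + (1 − 0.28) × 0.57]
    = 0.554 × [1 + 0.72 × 0.57] = 0.554 × 1.4104 = 0.7814
E(R) = R_f + β_L × MRP = 2.4% + 0.7814 × 3.6% = 5.21%

5.21%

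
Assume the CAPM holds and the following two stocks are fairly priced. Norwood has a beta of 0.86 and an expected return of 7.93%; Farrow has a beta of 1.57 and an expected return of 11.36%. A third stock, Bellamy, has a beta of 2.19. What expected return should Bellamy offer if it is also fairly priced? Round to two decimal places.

14.36%

MRP (SML slope) = (11.36% − 7.93%) / (1.57 − 0.86) = 3.43% / 0.71 = 4.8310%
R_f (intercept) = 7.93% − 0.86 × 4.8310% = 3.7753%
E(R_Bellamy) = R_f + β × MRP = 3.7753% + 2.19 × 4.8310% = 14.36%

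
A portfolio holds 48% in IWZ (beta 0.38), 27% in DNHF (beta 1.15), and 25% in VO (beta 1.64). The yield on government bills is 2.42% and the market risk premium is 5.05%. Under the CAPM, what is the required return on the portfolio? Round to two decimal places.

β_P = Σ w_i β_i = 0.48×0.38 + 0.27×1.15 + 0.25×1.64 = 0.9029
E(R_P) = R_f + β_P × MRP = 2.42% + 0.9029 × 5.05% = 6.98%

6.98%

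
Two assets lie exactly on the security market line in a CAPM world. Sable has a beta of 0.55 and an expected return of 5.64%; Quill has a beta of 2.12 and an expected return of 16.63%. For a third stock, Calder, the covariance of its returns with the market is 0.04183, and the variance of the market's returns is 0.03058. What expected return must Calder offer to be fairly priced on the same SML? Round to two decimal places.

11.37%

MRP = (16.63% − 5.64%) / (2.12 − 0.55) = 7.0000%
R_f = 5.64% − 0.55 × 7.0000% = 1.7900%
β_Calder = Cov / Var(R_m) = 0.04183 / 0.03058 = 1.3679
E(R_Calder) = R_f + β × MRP = 1.7900% + 1.3679 × 7.0000% = 11.37%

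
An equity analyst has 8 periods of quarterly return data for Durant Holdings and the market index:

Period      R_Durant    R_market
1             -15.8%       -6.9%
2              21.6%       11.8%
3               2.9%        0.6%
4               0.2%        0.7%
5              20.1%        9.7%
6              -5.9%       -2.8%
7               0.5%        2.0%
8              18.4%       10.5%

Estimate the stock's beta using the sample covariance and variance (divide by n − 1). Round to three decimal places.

Mean R_i = (-15.8 + 21.6 + 2.9 + 0.2 + 20.1 − 5.9 + 0.5 + 18.4) / 8 = 5.2500%
Mean R_m = (-6.9 + 11.8 + 0.6 + 0.7 + 9.7 − 2.8 + 2.0 + 10.5) / 8 = 3.2000%
Σ(R_i − R̄_i)(R_m − R̄_m) = 637.0700  ⇒  Cov = 637.0700 / 7 = 91.0100
Σ(R_m − R̄_m)² = 321.9600  ⇒  Var(R_m) = 321.9600 / 7 = 45.9943
β = Cov / Var(R_m) = 91.0100 / 45.9943 = 1.9787

1.979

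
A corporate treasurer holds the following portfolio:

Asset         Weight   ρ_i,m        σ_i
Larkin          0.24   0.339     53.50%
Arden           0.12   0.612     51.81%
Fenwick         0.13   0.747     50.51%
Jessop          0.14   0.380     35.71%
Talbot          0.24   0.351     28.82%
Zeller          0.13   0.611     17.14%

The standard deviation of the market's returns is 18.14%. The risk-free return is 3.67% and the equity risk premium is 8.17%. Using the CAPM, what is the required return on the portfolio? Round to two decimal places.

β_Larkin = 0.339 × 53.50% / 18.14% = 0.9998
β_Arden = 0.612 × 51.81% / 18.14% = 1.7479
β_Fenwick = 0.747 × 50.51% / 18.14% = 2.0800
β_Jessop = 0.380 × 35.71% / 18.14% = 0.7481
β_Talbot = 0.351 × 28.82% / 18.14% = 0.5577
β_Zeller = 0.611 × 17.14% / 18.14% = 0.5773
β_P = Σ w_i β_i = 0.24×0.9998 + 0.12×1.7479 + 0.13×2.0800 + 0.14×0.7481 + 0.24×0.5577 + 0.13×0.5773 = 1.0337
E(R_P) = R_f + β_P × MRP = 3.67% + 1.0337 × 8.17% = 12.12%

12.12%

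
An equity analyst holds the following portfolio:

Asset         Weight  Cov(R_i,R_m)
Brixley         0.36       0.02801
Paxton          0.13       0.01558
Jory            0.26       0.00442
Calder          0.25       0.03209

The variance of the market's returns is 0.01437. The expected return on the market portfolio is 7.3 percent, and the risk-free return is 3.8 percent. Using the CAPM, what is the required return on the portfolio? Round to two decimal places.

8.98%

β_Brixley = 0.02801 / 0.01437 = 1.9492
β_Paxton = 0.01558 / 0.01437 = 1.0842
β_Jory = 0.00442 / 0.01437 = 0.3076
β_Calder = 0.03209 / 0.01437 = 2.2331
β_P = Σ w_i β_i = 0.36×1.9492 + 0.13×1.0842 + 0.26×0.3076 + 0.25×2.2331 = 1.4809
MRP = 7.3% − 3.8% = 3.50%
E(R_P) = R_f + β_P × MRP = 3.8% + 1.4809 × 3.5% = 8.98%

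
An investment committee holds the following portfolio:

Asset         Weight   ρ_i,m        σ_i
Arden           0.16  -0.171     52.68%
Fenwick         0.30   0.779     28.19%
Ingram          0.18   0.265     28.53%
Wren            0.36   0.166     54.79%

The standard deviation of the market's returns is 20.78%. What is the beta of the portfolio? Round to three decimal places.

0.471

β_Arden = -0.171 × 52.68% / 20.78% = -0.4335
β_Fenwick = 0.779 × 28.19% / 20.78% = 1.0568
β_Ingram = 0.265 × 28.53% / 20.78% = 0.3638
β_Wren = 0.166 × 54.79% / 20.78% = 0.4377
β_P = Σ w_i β_i = 0.16×-0.4335 + 0.30×1.0568 + 0.18×0.3638 + 0.36×0.4377 = 0.4707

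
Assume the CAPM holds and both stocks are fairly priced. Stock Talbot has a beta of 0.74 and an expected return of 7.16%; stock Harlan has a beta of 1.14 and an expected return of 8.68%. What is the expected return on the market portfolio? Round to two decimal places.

8.15%

Both satisfy E(R) = R_f + β·MRP, so the slope of the SML is
MRP = (8.68% − 7.16%) / (1.14 − 0.74) = 1.52% / 0.40 = 3.8000%
R_f = E(R_Talbot) − β_Talbot·MRP = 7.16% − 0.74 × 3.8000% = 4.3480%
E(R_m) = R_f + MRP = 4.3480% + 3.8000% = 8.15%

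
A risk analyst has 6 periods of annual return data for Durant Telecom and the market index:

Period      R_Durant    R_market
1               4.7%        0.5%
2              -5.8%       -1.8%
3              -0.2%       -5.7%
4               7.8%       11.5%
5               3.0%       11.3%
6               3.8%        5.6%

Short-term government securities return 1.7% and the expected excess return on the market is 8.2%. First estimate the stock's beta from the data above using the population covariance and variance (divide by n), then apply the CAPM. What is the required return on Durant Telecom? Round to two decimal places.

5.34%

Mean R_i = (4.7 − 5.8 − 0.2 + 7.8 + 3.0 + 3.8) / 6 = 2.2167%
Mean R_m = (0.5 − 1.8 − 5.7 + 11.5 + 11.3 + 5.6) / 6 = 3.5667%
Σ(R_i − R̄_i)(R_m − R̄_m) = 111.3733  ⇒  Cov = 111.3733 / 6 = 18.5622
Σ(R_m − R̄_m)² = 250.9533  ⇒  Var(R_m) = 250.9533 / 6 = 41.8256
β = Cov / Var(R_m) = 18.5622 / 41.8256 = 0.4438
E(R) = R_f + β × MRP = 1.7% + 0.4438 × 8.2% = 5.34%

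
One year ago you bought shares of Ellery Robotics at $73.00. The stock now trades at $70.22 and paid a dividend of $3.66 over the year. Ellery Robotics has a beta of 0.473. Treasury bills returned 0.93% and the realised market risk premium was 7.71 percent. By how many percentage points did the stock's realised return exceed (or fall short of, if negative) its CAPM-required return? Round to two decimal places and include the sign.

-3.37%

Realised HPR = (P1 + D1 − P0) / P0 = (70.22 + 3.66 − 73.00) / 73.00 = 0.88 / 73.00 = 1.2055%
CAPM required = R_f + β·MRP = 0.93% + 0.473 × 7.71% = 4.57683%
α = realised − required = 1.2055% − 4.57683% = -3.37%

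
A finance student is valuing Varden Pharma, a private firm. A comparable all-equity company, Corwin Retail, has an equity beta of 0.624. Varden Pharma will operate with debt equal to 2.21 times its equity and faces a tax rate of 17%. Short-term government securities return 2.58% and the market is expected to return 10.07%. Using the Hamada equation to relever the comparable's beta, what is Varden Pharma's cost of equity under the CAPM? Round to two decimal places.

β_L = β_U × [1 + (1 − t)(D/E)] = 0.624 × [1 + (1 − 0.17) × 2.21]
    = 0.624 × [1 + 0.83 × 2.21] = 0.624 × 2.8343 = 1.7686
MRP = 10.07% − 2.58% = 7.49%
E(R) = R_f + β_L × MRP = 2.58% + 1.7686 × 7.49% = 15.83%

15.83%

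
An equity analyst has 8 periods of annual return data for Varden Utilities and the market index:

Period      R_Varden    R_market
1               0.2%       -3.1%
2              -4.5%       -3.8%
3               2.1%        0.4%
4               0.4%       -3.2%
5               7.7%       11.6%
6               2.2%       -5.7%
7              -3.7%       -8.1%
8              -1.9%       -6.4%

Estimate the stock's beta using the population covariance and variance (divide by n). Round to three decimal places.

Mean R_i = (0.2 − 4.5 + 2.1 + 0.4 + 7.7 + 2.2 − 3.7 − 1.9) / 8 = 0.3125%
Mean R_m = (-3.1 − 3.8 + 0.4 − 3.2 + 11.6 − 5.7 − 8.1 − 6.4) / 8 = -2.2875%
Σ(R_i − R̄_i)(R_m − R̄_m) = 140.6688  ⇒  Cov = 140.6688 / 8 = 17.5836
Σ(R_m − R̄_m)² = 266.2088  ⇒  Var(R_m) = 266.2088 / 8 = 33.2761
β = Cov / Var(R_m) = 17.5836 / 33.2761 = 0.5284

0.528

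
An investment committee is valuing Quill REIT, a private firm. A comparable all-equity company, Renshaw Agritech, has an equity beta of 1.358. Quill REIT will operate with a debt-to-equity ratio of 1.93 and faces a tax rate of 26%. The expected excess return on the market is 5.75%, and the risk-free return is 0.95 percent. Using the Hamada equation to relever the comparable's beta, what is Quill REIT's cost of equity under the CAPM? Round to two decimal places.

19.91%

β_L = β_U × [1 + (1 − t)(D/E)] = 1.358 × [1 + (1 − 0.26) × 1.93]
    = 1.358 × [1 + 0.74 × 1.93] = 1.358 × 2.4282 = 3.2975
E(R) = R_f + β_L × MRP = 0.95% + 3.2975 × 5.75% = 19.91%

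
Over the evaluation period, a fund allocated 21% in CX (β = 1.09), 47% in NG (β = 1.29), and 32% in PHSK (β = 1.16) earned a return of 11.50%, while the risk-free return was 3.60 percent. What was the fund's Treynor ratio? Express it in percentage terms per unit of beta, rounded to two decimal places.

6.55%

β_P = 0.21×1.09 + 0.47×1.29 + 0.32×1.16 = 1.2064
Treynor = (R_P − R_f) / β_P = (11.50% − 3.60%) / 1.2064 = 7.90% / 1.2064 = 6.55%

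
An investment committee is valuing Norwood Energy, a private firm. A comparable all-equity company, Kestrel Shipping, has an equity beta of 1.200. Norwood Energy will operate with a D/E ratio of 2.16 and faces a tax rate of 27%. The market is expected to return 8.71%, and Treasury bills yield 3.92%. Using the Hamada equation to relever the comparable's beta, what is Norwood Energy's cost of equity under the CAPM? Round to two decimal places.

18.73%

β_L = β_U × [1 + (1 − t)(D/E)] = 1.200 × [1 + (1 − 0.27) × 2.16]
    = 1.200 × [1 + 0.73 × 2.16] = 1.200 × 2.5768 = 3.0922
MRP = 8.71% − 3.92% = 4.79%
E(R) = R_f + β_L × MRP = 3.92% + 3.0922 × 4.79% = 18.73%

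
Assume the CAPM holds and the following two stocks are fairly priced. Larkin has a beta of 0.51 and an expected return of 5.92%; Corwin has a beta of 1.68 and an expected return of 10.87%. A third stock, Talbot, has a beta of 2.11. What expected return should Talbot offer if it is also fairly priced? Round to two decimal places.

12.69%

MRP (SML slope) = (10.87% − 5.92%) / (1.68 − 0.51) = 4.95% / 1.17 = 4.2308%
R_f (intercept) = 5.92% − 0.51 × 4.2308% = 3.7623%
E(R_Talbot) = R_f + β × MRP = 3.7623% + 2.11 × 4.2308% = 12.69%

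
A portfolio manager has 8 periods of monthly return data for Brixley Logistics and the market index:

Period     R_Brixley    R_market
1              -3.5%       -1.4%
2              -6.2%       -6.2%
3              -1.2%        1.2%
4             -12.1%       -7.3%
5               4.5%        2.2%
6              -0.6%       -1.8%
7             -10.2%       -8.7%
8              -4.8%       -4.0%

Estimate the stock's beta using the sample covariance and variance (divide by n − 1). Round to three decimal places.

Mean R_i = (-3.5 − 6.2 − 1.2 − 12.1 + 4.5 − 0.6 − 10.2 − 4.8) / 8 = -4.2625%
Mean R_m = (-1.4 − 6.2 + 1.2 − 7.3 + 2.2 − 1.8 − 8.7 − 4.0) / 8 = -3.2500%
Σ(R_i − R̄_i)(R_m − R̄_m) = 138.3250  ⇒  Cov = 138.3250 / 7 = 19.7607
Σ(R_m − R̄_m)² = 110.4000  ⇒  Var(R_m) = 110.4000 / 7 = 15.7714
β = Cov / Var(R_m) = 19.7607 / 15.7714 = 1.2529

1.253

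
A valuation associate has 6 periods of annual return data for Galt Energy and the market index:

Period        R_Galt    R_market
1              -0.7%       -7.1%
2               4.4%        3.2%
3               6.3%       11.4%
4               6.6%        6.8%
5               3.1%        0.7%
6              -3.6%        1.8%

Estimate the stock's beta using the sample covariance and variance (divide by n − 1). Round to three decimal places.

0.446

Mean R_i = (-0.7 + 4.4 + 6.3 + 6.6 + 3.1 − 3.6) / 6 = 2.6833%
Mean R_m = (-7.1 + 3.2 + 11.4 + 6.8 + 0.7 + 1.8) / 6 = 2.8000%
Σ(R_i − R̄_i)(R_m − R̄_m) = 86.3600  ⇒  Cov = 86.3600 / 5 = 17.2720
Σ(R_m − R̄_m)² = 193.5400  ⇒  Var(R_m) = 193.5400 / 5 = 38.7080
β = Cov / Var(R_m) = 17.2720 / 38.7080 = 0.4462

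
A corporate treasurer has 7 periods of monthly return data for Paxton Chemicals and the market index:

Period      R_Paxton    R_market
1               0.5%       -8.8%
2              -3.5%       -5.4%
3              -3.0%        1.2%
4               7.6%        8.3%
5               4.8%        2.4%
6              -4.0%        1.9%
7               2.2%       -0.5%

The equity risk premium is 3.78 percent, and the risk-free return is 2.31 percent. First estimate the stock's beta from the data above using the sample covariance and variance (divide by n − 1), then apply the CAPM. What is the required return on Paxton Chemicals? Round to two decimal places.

3.88%

Mean R_i = (0.5 − 3.5 − 3.0 + 7.6 + 4.8 − 4.0 + 2.2) / 7 = 0.6571%
Mean R_m = (-8.8 − 5.4 + 1.2 + 8.3 + 2.4 + 1.9 − 0.5) / 7 = -0.1286%
Σ(R_i − R̄_i)(R_m − R̄_m) = 77.3914  ⇒  Cov = 77.3914 / 6 = 12.8986
Σ(R_m − R̄_m)² = 186.4343  ⇒  Var(R_m) = 186.4343 / 6 = 31.0724
β = Cov / Var(R_m) = 12.8986 / 31.0724 = 0.4151
E(R) = R_f + β × MRP = 2.31% + 0.4151 × 3.78% = 3.88%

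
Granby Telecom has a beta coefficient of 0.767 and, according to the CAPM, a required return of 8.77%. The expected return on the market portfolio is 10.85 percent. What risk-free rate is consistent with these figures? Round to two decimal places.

1.92%

E(R) = R_f + β(E(R_m) − R_f) = R_f(1 − β) + β·E(R_m)
8.77% = R_f × (1 − 0.767) + 0.767 × 10.85%
8.77% = R_f × 0.233 + 8.32195%
R_f = (8.77% − 8.32195%) / 0.233 = 1.92%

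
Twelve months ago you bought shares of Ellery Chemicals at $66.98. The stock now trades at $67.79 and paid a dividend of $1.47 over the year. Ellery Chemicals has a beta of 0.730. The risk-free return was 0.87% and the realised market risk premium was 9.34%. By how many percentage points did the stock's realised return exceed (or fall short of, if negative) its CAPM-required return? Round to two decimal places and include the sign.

-4.28%

Realised HPR = (P1 + D1 − P0) / P0 = (67.79 + 1.47 − 66.98) / 66.98 = 2.28 / 66.98 = 3.4040%
CAPM required = R_f + β·MRP = 0.87% + 0.730 × 9.34% = 7.68820%
α = realised − required = 3.4040% − 7.68820% = -4.28%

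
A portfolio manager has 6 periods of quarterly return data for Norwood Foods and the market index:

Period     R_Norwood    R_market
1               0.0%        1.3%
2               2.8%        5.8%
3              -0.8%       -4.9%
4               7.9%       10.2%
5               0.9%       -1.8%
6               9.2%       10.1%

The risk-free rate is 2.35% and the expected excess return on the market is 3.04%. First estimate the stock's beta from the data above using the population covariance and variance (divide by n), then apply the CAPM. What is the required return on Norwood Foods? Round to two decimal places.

4.25%

Mean R_i = (0.0 + 2.8 − 0.8 + 7.9 + 0.9 + 9.2) / 6 = 3.3333%
Mean R_m = (1.3 + 5.8 − 4.9 + 10.2 − 1.8 + 10.1) / 6 = 3.4500%
Σ(R_i − R̄_i)(R_m − R̄_m) = 123.0400  ⇒  Cov = 123.0400 / 6 = 20.5067
Σ(R_m − R̄_m)² = 197.2150  ⇒  Var(R_m) = 197.2150 / 6 = 32.8692
β = Cov / Var(R_m) = 20.5067 / 32.8692 = 0.6239
E(R) = R_f + β × MRP = 2.35% + 0.6239 × 3.04% = 4.25%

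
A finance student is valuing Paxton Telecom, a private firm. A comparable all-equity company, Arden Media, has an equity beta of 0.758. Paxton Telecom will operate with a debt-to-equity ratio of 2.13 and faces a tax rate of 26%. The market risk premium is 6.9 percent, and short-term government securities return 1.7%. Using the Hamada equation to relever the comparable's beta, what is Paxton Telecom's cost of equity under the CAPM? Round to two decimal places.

β_L = β_U × [1 + (1 − t)(D/E)] = 0.758 × [1 + (1 − 0.26) × 2.13]
    = 0.758 × [1 + 0.74 × 2.13] = 0.758 × 2.5762 = 1.9528
E(R) = R_f + β_L × MRP = 1.7% + 1.9528 × 6.9% = 15.17%

15.17%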